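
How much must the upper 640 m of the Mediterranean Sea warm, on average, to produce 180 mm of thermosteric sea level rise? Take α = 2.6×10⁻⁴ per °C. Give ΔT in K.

about 1.08 K

ΔT = Δh/(αH) = 0.18 / (2.6×10⁻⁴ × 640) ≈ 1.082 K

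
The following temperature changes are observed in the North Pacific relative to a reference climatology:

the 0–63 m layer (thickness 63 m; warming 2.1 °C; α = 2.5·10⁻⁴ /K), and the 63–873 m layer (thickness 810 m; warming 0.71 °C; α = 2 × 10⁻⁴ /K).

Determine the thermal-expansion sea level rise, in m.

0–63 m: 2.1 × 63 × 2.5×10⁻⁴ = 0.033075 m
63–873 m: 0.71 × 810 × 2×10⁻⁴ = 0.11502 m
Δh = 0.033075 + 0.11502 = 0.148095 m

about 0.148 m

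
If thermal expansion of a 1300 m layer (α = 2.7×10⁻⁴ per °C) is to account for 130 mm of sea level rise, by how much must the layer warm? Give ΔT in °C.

ΔT = Δh/(αH) = 0.13 / (2.7×10⁻⁴ × 1300) ≈ 0.3704 °C

about 0.37 °C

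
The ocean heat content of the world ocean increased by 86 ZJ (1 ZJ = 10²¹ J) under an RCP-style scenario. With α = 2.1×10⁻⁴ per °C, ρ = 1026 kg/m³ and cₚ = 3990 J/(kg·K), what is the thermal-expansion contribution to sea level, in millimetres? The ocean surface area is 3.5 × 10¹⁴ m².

13 mm of thermosteric rise

Per unit area: Q = 86×10²¹ / (3.5×10¹⁴) ≈ 2.457×10⁸ J/m²
Δh = αQ/(ρcₚ) = 2.1×10⁻⁴ × 2.457×10⁸ / (1026 × 3990) ≈ 0.012604 m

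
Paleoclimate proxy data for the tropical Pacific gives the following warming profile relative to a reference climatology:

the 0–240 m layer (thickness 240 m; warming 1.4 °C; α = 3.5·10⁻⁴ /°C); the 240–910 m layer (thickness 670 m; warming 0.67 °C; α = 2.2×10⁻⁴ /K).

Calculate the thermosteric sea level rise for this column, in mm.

240 × 3.5×10⁻⁴ × 1.4 = 0.11760 m
0.67 × 670 × 2.2×10⁻⁴ = 0.098758 m
Δh = 0.11760 + 0.098758 = 0.216358 m ≈ 220 mm

220 mm of thermosteric rise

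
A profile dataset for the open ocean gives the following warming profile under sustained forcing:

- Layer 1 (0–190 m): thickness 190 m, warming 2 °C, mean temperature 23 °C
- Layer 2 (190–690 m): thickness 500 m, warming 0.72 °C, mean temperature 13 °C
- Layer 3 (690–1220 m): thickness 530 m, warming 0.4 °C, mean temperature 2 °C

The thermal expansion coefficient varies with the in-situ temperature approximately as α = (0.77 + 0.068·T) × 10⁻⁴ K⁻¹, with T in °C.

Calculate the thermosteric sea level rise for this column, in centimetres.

Layer 1: α = (0.77 + 0.068×23)×10⁻⁴ = 2.334×10⁻⁴ K⁻¹
Layer 2: α = (0.77 + 0.068×13)×10⁻⁴ = 1.654×10⁻⁴ K⁻¹
Layer 3: α = (0.77 + 0.068×2)×10⁻⁴ = 0.906×10⁻⁴ K⁻¹
2 × 190 × 2.334×10⁻⁴ = 0.088692 m
190–690 m: 1.654×10⁻⁴ × 0.72 × 500 = 0.059544 m
530 × 0.906×10⁻⁴ × 0.4 = 0.0192072 m
Δh = 0.088692 + 0.059544 + 0.0192072 = 0.1674432 m

Δh ≈ 16.7 cm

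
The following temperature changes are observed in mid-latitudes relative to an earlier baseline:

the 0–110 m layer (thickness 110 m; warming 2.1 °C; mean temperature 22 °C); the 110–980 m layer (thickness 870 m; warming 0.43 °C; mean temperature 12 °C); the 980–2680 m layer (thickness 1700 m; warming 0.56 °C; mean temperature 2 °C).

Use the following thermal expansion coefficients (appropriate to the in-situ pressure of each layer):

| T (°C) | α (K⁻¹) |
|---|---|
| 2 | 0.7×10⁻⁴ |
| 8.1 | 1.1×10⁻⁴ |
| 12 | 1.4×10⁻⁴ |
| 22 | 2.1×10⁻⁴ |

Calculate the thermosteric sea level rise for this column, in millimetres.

about 170 mm

Layer 1 at 22 °C → α = 2.1×10⁻⁴ K⁻¹
Layer 2 at 12 °C → α = 1.4×10⁻⁴ K⁻¹
Layer 3 at 2 °C → α = 0.7×10⁻⁴ K⁻¹
2.1 × 2.1×10⁻⁴ × 110 = 0.04851 m
870 × 1.4×10⁻⁴ × 0.43 = 0.052374 m
Layer 3: 0.56 × 1700 × 0.7×10⁻⁴ = 0.06664 m
Δh = 0.04851 + 0.052374 + 0.06664 = 0.167524 m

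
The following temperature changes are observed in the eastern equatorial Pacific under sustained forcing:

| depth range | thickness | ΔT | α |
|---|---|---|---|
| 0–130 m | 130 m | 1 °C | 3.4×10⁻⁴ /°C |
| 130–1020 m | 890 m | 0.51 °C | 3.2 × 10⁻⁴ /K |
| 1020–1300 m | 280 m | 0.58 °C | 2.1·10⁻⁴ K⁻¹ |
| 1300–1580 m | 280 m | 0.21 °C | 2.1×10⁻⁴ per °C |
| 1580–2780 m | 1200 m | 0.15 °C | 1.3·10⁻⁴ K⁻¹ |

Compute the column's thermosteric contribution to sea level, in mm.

Layer 1: 3.4×10⁻⁴ × 130 × 1 = 0.04420 m
130–1020 m: 3.2×10⁻⁴ × 890 × 0.51 = 0.145248 m
1020–1300 m: 0.58 × 2.1×10⁻⁴ × 280 = 0.034104 m
0.21 × 280 × 2.1×10⁻⁴ = 0.012348 m
1580–2780 m: 1.3×10⁻⁴ × 1200 × 0.15 = 0.02340 m
Δh = 0.04420 + 0.145248 + 0.034104 + 0.012348 + 0.02340 = 0.25930 m

about 259 mm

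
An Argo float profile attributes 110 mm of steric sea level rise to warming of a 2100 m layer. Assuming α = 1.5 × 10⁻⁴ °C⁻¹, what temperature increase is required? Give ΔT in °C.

about 0.349 °C

ΔT = Δh/(αH) = 0.11 / (1.5×10⁻⁴ × 2100) ≈ 0.3492 °C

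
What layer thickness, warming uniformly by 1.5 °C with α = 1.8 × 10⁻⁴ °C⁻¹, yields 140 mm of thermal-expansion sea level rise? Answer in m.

H = Δh/(αΔT) = 0.14 / (1.8×10⁻⁴ × 1.5) ≈ 518.5 m

about 520 m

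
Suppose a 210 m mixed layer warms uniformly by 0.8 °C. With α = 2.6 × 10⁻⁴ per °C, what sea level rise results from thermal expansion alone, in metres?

0.0437 m of thermosteric rise

Δh = αΔT·H = 2.6×10⁻⁴ × 0.8 × 210 = 0.04368 m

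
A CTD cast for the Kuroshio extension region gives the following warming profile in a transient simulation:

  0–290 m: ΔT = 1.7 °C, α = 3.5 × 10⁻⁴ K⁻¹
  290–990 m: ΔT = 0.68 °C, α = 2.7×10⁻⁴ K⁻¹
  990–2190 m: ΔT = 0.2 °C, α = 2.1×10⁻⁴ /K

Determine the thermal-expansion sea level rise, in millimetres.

Δh ≈ 350 mm

3.5×10⁻⁴ × 1.7 × 290 = 0.17255 m
Layer 2: 0.68 × 700 × 2.7×10⁻⁴ = 0.12852 m
Layer 3: 1200 × 0.2 × 2.1×10⁻⁴ = 0.05040 m
Δh = 0.17255 + 0.12852 + 0.05040 = 0.35147 m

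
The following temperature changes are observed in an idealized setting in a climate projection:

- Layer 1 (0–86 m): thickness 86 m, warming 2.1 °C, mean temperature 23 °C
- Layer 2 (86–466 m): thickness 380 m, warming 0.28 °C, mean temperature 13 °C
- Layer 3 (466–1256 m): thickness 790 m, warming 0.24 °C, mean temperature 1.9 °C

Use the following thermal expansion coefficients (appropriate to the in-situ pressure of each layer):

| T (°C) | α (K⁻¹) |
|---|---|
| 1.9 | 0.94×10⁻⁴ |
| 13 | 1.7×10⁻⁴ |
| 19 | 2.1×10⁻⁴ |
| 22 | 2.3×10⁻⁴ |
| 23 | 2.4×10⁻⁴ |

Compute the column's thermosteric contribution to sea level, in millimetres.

about 79.3 mm

Layer 1 at 23 °C → α = 2.4×10⁻⁴ K⁻¹
Layer 2 at 13 °C → α = 1.7×10⁻⁴ K⁻¹
Layer 3 at 1.9 °C → α = 0.94×10⁻⁴ K⁻¹
Layer 1: 2.4×10⁻⁴ × 86 × 2.1 = 0.043344 m
1.7×10⁻⁴ × 0.28 × 380 = 0.018088 m
Layer 3: 0.94×10⁻⁴ × 0.24 × 790 = 0.0178224 m
Δh = 0.043344 + 0.018088 + 0.0178224 = 0.0792544 m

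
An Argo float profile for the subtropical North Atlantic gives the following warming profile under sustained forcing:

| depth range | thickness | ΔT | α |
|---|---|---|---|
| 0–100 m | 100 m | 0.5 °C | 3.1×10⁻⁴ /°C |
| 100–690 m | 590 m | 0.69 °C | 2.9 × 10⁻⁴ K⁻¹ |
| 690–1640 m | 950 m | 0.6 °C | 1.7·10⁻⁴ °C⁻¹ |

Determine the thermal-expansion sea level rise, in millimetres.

230 mm

100 × 3.1×10⁻⁴ × 0.5 = 0.01550 m
Layer 2: 0.69 × 590 × 2.9×10⁻⁴ = 0.118059 m
Layer 3: 1.7×10⁻⁴ × 950 × 0.6 = 0.09690 m
Δh = 0.01550 + 0.118059 + 0.09690 = 0.230459 m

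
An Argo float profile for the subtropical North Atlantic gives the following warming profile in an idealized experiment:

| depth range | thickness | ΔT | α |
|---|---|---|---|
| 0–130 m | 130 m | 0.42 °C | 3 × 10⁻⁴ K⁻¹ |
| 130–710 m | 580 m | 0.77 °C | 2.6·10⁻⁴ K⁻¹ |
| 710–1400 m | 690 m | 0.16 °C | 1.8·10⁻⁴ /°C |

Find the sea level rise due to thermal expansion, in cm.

Δh ≈ 15.2 cm

0.42 × 130 × 3×10⁻⁴ = 0.01638 m
Layer 2: 580 × 0.77 × 2.6×10⁻⁴ = 0.116116 m
710–1400 m: 1.8×10⁻⁴ × 690 × 0.16 = 0.019872 m
Δh = 0.01638 + 0.116116 + 0.019872 = 0.152368 m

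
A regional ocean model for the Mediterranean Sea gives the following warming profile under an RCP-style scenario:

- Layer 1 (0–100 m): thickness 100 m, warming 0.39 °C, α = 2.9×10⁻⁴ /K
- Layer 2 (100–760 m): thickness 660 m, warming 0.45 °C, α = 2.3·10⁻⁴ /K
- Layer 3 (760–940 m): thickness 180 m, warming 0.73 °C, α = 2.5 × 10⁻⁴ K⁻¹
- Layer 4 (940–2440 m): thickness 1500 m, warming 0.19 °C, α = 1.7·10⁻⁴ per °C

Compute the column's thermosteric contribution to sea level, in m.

about 0.16 m

0.39 × 2.9×10⁻⁴ × 100 = 0.01131 m
100–760 m: 0.45 × 660 × 2.3×10⁻⁴ = 0.06831 m
760–940 m: 2.5×10⁻⁴ × 0.73 × 180 = 0.03285 m
Layer 4: 1.7×10⁻⁴ × 0.19 × 1500 = 0.04845 m
Δh = 0.01131 + 0.06831 + 0.03285 + 0.04845 = 0.16092 m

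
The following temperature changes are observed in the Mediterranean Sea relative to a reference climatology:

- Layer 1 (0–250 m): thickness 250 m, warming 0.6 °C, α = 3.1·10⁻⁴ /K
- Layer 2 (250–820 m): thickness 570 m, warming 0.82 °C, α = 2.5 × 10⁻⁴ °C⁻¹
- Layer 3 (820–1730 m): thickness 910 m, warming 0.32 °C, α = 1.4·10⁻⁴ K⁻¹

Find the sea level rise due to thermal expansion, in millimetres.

204 mm of thermosteric rise

Layer 1: 250 × 0.6 × 3.1×10⁻⁴ = 0.04650 m
250–820 m: 570 × 2.5×10⁻⁴ × 0.82 = 0.11685 m
820–1730 m: 910 × 0.32 × 1.4×10⁻⁴ = 0.040768 m
Δh = 0.04650 + 0.11685 + 0.040768 = 0.204118 m ≈ 204 mm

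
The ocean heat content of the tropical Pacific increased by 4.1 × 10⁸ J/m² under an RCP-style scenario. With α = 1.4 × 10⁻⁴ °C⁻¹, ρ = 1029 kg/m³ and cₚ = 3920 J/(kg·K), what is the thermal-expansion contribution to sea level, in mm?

Δh = αQ/(ρcₚ) = 1.4×10⁻⁴ × 4.1×10⁸ / (1029 × 3920) ≈ 0.01423 m

Δh = 14.2 mm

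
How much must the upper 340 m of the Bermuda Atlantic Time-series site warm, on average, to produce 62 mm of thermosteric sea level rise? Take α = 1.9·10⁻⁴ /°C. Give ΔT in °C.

ΔT = Δh/(αH) = 0.062 / (1.9×10⁻⁴ × 340) ≈ 0.9598 °C

ΔT ≈ 0.960 °C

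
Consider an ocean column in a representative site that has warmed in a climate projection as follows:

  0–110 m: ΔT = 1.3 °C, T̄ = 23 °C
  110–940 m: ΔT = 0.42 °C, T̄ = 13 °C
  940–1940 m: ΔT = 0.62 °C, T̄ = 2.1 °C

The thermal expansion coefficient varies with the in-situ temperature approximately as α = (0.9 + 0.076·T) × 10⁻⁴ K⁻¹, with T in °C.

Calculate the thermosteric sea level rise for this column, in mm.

169 mm

Layer 1: α = (0.9 + 0.076×23)×10⁻⁴ = 2.648×10⁻⁴ K⁻¹
Layer 2: α = (0.9 + 0.076×13)×10⁻⁴ = 1.888×10⁻⁴ K⁻¹
Layer 3: α = (0.9 + 0.076×2.1)×10⁻⁴ = 1.0596×10⁻⁴ K⁻¹
Layer 1: 1.3 × 2.648×10⁻⁴ × 110 = 0.0378664 m
0.42 × 1.888×10⁻⁴ × 830 = 0.06581568 m
1.0596×10⁻⁴ × 0.62 × 1000 = 0.0656952 m
Δh = 0.0378664 + 0.06581568 + 0.0656952 = 0.16937728 m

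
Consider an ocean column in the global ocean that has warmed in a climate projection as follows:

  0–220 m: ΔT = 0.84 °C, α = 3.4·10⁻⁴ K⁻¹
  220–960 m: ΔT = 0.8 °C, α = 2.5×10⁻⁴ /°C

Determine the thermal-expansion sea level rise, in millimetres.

Δh = 211 mm

Layer 1: 0.84 × 220 × 3.4×10⁻⁴ = 0.062832 m
Layer 2: 0.8 × 2.5×10⁻⁴ × 740 = 0.14800 m
Δh = 0.062832 + 0.14800 = 0.210832 m ≈ 211 mm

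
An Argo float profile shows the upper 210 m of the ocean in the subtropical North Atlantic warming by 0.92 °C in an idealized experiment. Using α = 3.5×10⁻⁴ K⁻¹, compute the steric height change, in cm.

Δh = αΔT·H = 3.5×10⁻⁴ × 0.92 × 210 = 0.06762 m

Δh ≈ 6.76 cm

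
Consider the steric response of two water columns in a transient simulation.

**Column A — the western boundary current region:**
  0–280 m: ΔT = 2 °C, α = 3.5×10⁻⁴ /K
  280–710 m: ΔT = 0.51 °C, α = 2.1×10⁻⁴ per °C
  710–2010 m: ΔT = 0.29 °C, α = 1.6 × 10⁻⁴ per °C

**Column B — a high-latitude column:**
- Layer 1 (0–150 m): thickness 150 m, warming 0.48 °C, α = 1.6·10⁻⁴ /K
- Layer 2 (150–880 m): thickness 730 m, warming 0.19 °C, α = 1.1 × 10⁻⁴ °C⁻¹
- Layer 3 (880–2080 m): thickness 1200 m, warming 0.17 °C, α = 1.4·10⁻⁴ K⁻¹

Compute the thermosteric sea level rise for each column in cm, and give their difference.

Δh_A ≈ 30.2 cm, Δh_B ≈ 5.53 cm; difference ≈ 24.7 cm

A Layer 1: 2 × 3.5×10⁻⁴ × 280 = 0.19600 m
A Layer 2: 2.1×10⁻⁴ × 430 × 0.51 = 0.046053 m
A Layer 3: 1.6×10⁻⁴ × 0.29 × 1300 = 0.06032 m
A total: 0.302373 m
B Layer 1: 150 × 1.6×10⁻⁴ × 0.48 = 0.01152 m
B 0.19 × 1.1×10⁻⁴ × 730 = 0.015257 m
B 880–2080 m: 0.17 × 1.4×10⁻⁴ × 1200 = 0.02856 m
B total: 0.055337 m
Difference: 0.302373 − 0.055337 = 0.247036 m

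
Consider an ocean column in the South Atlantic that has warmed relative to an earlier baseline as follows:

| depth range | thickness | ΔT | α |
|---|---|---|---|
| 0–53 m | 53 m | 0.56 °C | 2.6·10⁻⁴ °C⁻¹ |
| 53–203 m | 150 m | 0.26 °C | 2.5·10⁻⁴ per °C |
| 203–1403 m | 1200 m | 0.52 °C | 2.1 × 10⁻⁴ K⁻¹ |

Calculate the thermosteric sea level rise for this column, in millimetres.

0.56 × 2.6×10⁻⁴ × 53 = 0.0077168 m
Layer 2: 2.5×10⁻⁴ × 0.26 × 150 = 0.00975 m
2.1×10⁻⁴ × 1200 × 0.52 = 0.13104 m
Δh = 0.0077168 + 0.00975 + 0.13104 = 0.1485068 m

149 mm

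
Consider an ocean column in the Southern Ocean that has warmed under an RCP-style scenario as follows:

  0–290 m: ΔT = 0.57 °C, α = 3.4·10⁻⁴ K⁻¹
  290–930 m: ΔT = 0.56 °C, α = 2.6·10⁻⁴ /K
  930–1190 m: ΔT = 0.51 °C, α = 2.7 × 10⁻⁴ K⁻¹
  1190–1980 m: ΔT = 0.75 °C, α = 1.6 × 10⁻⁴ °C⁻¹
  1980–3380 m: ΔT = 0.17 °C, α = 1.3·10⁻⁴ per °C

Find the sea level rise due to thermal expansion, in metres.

Δh ≈ 0.311 m

0–290 m: 0.57 × 3.4×10⁻⁴ × 290 = 0.056202 m
Layer 2: 0.56 × 640 × 2.6×10⁻⁴ = 0.093184 m
Layer 3: 2.7×10⁻⁴ × 0.51 × 260 = 0.035802 m
Layer 4: 1.6×10⁻⁴ × 0.75 × 790 = 0.09480 m
Layer 5: 1400 × 1.3×10⁻⁴ × 0.17 = 0.03094 m
Δh = 0.056202 + 0.093184 + 0.035802 + 0.09480 + 0.03094 = 0.310928 m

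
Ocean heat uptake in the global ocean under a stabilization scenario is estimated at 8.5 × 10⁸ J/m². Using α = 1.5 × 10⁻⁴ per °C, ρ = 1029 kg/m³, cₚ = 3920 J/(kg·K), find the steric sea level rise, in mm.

31.6 mm of thermosteric rise

Δh = αQ/(ρcₚ) = 1.5×10⁻⁴ × 8.5×10⁸ / (1029 × 3920) ≈ 0.031609 m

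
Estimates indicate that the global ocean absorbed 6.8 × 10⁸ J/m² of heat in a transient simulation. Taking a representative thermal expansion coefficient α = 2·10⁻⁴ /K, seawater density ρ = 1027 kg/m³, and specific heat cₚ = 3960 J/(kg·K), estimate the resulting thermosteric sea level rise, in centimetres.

Δh = αQ/(ρcₚ) = 2×10⁻⁴ × 6.8×10⁸ / (1027 × 3960) ≈ 0.033441 m

3.3 cm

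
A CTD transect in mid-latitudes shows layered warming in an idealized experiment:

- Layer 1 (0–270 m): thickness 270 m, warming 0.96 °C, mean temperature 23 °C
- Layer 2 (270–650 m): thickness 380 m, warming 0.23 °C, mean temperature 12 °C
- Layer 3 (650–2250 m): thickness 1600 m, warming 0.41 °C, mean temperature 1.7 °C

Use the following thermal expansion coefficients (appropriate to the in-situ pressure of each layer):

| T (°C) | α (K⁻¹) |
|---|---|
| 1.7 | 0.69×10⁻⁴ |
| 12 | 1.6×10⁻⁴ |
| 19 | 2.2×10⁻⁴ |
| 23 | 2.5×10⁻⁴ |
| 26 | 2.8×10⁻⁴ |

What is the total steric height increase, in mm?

120 mm of thermosteric rise

Layer 1 at 23 °C → α = 2.5×10⁻⁴ K⁻¹
Layer 2 at 12 °C → α = 1.6×10⁻⁴ K⁻¹
Layer 3 at 1.7 °C → α = 0.69×10⁻⁴ K⁻¹
2.5×10⁻⁴ × 0.96 × 270 = 0.06480 m
270–650 m: 1.6×10⁻⁴ × 0.23 × 380 = 0.013984 m
650–2250 m: 0.41 × 1600 × 0.69×10⁻⁴ = 0.045264 m
Δh = 0.06480 + 0.013984 + 0.045264 = 0.124048 m ≈ 120 mm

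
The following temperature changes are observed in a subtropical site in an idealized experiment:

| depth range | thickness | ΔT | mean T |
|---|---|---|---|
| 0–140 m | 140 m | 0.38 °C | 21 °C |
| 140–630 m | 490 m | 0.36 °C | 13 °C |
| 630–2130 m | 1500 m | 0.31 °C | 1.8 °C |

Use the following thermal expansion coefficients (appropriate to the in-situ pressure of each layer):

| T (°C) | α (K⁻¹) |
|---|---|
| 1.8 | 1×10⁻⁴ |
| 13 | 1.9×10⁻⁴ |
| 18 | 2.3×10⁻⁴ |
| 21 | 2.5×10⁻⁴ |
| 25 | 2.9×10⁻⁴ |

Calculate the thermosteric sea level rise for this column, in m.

Layer 1 at 21 °C → α = 2.5×10⁻⁴ K⁻¹
Layer 2 at 13 °C → α = 1.9×10⁻⁴ K⁻¹
Layer 3 at 1.8 °C → α = 1×10⁻⁴ K⁻¹
0–140 m: 0.38 × 140 × 2.5×10⁻⁴ = 0.01330 m
140–630 m: 490 × 1.9×10⁻⁴ × 0.36 = 0.033516 m
630–2130 m: 1500 × 1×10⁻⁴ × 0.31 = 0.04650 m
Δh = 0.01330 + 0.033516 + 0.04650 = 0.093316 m

Δh ≈ 0.093 m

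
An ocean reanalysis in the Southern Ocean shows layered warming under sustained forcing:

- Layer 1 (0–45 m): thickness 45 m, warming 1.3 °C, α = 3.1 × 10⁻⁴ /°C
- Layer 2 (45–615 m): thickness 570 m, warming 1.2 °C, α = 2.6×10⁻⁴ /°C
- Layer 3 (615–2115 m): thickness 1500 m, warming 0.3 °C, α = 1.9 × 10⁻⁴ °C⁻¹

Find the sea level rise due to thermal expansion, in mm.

Δh = 281 mm

Layer 1: 1.3 × 3.1×10⁻⁴ × 45 = 0.018135 m
Layer 2: 570 × 2.6×10⁻⁴ × 1.2 = 0.17784 m
1.9×10⁻⁴ × 0.3 × 1500 = 0.08550 m
Δh = 0.018135 + 0.17784 + 0.08550 = 0.281475 m ≈ 281 mm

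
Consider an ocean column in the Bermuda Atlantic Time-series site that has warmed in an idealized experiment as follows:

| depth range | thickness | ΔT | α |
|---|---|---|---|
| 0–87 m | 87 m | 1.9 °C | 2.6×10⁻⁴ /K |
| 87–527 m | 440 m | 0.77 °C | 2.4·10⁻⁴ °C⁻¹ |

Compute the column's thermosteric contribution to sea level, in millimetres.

2.6×10⁻⁴ × 87 × 1.9 = 0.042978 m
87–527 m: 440 × 2.4×10⁻⁴ × 0.77 = 0.081312 m
Δh = 0.042978 + 0.081312 = 0.12429 m

Δh ≈ 124 mm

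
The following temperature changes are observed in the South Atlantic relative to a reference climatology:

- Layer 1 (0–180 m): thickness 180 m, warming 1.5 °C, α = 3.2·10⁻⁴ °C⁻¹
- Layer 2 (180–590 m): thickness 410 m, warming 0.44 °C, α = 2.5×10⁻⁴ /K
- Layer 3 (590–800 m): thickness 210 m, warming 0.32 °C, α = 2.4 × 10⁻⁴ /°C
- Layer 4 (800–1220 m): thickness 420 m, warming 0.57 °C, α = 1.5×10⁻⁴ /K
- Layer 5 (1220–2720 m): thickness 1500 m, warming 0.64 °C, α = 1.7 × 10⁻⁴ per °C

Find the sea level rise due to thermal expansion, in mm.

350 mm

Layer 1: 3.2×10⁻⁴ × 1.5 × 180 = 0.08640 m
Layer 2: 410 × 2.5×10⁻⁴ × 0.44 = 0.04510 m
210 × 0.32 × 2.4×10⁻⁴ = 0.016128 m
Layer 4: 1.5×10⁻⁴ × 0.57 × 420 = 0.03591 m
0.64 × 1.7×10⁻⁴ × 1500 = 0.16320 m
Δh = 0.08640 + 0.04510 + 0.016128 + 0.03591 + 0.16320 = 0.346738 m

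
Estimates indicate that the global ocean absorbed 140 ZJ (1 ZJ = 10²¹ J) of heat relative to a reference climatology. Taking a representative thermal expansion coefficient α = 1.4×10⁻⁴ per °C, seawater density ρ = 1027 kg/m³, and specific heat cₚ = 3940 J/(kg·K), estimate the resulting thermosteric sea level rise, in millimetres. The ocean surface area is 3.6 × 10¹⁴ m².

Per unit area: Q = 140×10²¹ / (3.6×10¹⁴) ≈ 3.889×10⁸ J/m²
Δh = αQ/(ρcₚ) = 1.4×10⁻⁴ × 3.889×10⁸ / (1027 × 3940) ≈ 0.013455 m

Δh ≈ 13.5 mm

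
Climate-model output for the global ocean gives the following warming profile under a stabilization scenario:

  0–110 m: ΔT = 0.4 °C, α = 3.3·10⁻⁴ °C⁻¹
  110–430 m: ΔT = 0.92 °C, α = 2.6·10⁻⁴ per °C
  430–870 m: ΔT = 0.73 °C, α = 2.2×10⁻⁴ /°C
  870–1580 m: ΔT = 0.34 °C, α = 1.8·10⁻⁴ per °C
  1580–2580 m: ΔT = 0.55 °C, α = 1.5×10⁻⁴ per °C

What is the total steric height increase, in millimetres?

290 mm

0–110 m: 110 × 0.4 × 3.3×10⁻⁴ = 0.01452 m
110–430 m: 320 × 2.6×10⁻⁴ × 0.92 = 0.076544 m
0.73 × 440 × 2.2×10⁻⁴ = 0.070664 m
870–1580 m: 0.34 × 710 × 1.8×10⁻⁴ = 0.043452 m
Layer 5: 1.5×10⁻⁴ × 0.55 × 1000 = 0.08250 m
Δh = 0.01452 + 0.076544 + 0.070664 + 0.043452 + 0.08250 = 0.28768 m ≈ 290 mm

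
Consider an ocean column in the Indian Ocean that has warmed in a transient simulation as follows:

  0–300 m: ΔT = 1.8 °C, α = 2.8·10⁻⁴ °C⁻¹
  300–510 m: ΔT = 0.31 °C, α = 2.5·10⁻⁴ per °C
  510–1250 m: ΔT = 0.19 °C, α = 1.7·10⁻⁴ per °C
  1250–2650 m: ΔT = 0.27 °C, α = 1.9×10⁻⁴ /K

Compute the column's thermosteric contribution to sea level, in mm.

0–300 m: 2.8×10⁻⁴ × 1.8 × 300 = 0.15120 m
Layer 2: 210 × 0.31 × 2.5×10⁻⁴ = 0.016275 m
Layer 3: 740 × 1.7×10⁻⁴ × 0.19 = 0.023902 m
1250–2650 m: 1400 × 0.27 × 1.9×10⁻⁴ = 0.07182 m
Δh = 0.15120 + 0.016275 + 0.023902 + 0.07182 = 0.263197 m

about 263 mm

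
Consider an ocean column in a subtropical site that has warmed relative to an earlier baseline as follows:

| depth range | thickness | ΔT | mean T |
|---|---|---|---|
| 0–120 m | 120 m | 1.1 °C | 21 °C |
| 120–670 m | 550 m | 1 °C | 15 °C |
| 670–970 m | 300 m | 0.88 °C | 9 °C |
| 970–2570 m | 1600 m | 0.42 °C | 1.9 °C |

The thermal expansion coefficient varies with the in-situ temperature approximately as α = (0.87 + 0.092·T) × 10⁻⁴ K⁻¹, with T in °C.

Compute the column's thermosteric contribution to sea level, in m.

Layer 1: α = (0.87 + 0.092×21)×10⁻⁴ = 2.802×10⁻⁴ K⁻¹
Layer 2: α = (0.87 + 0.092×15)×10⁻⁴ = 2.25×10⁻⁴ K⁻¹
Layer 3: α = (0.87 + 0.092×9)×10⁻⁴ = 1.698×10⁻⁴ K⁻¹
Layer 4: α = (0.87 + 0.092×1.9)×10⁻⁴ = 1.0448×10⁻⁴ K⁻¹
Layer 1: 1.1 × 120 × 2.802×10⁻⁴ = 0.0369864 m
2.25×10⁻⁴ × 1 × 550 = 0.12375 m
Layer 3: 1.698×10⁻⁴ × 300 × 0.88 = 0.0448272 m
1.0448×10⁻⁴ × 1600 × 0.42 = 0.07021056 m
Δh = 0.0369864 + 0.12375 + 0.0448272 + 0.07021056 = 0.27577416 m ≈ 0.276 m

about 0.276 m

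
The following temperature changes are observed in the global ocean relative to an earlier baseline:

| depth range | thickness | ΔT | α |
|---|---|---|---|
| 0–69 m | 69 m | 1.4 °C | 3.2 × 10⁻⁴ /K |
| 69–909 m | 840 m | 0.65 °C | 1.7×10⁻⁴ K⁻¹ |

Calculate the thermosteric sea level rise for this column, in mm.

3.2×10⁻⁴ × 69 × 1.4 = 0.030912 m
69–909 m: 840 × 0.65 × 1.7×10⁻⁴ = 0.09282 m
Δh = 0.030912 + 0.09282 = 0.123732 m

Δh = 124 mm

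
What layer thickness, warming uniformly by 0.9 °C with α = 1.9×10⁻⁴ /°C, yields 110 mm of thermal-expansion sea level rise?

H = Δh/(αΔT) = 0.11 / (1.9×10⁻⁴ × 0.9) ≈ 643.3 m

H ≈ 643 m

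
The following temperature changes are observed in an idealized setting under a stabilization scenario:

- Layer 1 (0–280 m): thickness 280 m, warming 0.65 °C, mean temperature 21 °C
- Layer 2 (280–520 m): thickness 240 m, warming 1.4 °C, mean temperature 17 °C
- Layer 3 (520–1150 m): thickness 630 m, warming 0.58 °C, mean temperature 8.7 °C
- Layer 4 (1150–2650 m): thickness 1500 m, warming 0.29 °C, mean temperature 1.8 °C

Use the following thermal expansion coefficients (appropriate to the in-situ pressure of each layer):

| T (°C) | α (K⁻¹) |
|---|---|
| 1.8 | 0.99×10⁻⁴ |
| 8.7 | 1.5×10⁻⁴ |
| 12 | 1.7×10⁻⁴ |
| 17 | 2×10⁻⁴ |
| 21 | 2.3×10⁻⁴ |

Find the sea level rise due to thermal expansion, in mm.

Layer 1 at 21 °C → α = 2.3×10⁻⁴ K⁻¹
Layer 2 at 17 °C → α = 2×10⁻⁴ K⁻¹
Layer 3 at 8.7 °C → α = 1.5×10⁻⁴ K⁻¹
Layer 4 at 1.8 °C → α = 0.99×10⁻⁴ K⁻¹
0–280 m: 2.3×10⁻⁴ × 0.65 × 280 = 0.04186 m
280–520 m: 1.4 × 2×10⁻⁴ × 240 = 0.06720 m
0.58 × 630 × 1.5×10⁻⁴ = 0.05481 m
0.99×10⁻⁴ × 1500 × 0.29 = 0.043065 m
Δh = 0.04186 + 0.06720 + 0.05481 + 0.043065 = 0.206935 m ≈ 207 mm

207 mm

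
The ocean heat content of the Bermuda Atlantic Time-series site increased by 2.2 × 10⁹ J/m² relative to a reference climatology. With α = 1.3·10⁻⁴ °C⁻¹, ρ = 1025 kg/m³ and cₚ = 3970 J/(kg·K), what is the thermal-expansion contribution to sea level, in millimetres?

Δh = αQ/(ρcₚ) = 1.3×10⁻⁴ × 2.2×10⁹ / (1025 × 3970) ≈ 0.070283 m

about 70.3 mm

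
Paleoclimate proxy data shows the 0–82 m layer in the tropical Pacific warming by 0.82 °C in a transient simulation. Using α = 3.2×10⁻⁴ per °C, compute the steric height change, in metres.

Δh = αΔT·H = 3.2×10⁻⁴ × 0.82 × 82 = 0.0215168 m

0.0215 m of thermosteric rise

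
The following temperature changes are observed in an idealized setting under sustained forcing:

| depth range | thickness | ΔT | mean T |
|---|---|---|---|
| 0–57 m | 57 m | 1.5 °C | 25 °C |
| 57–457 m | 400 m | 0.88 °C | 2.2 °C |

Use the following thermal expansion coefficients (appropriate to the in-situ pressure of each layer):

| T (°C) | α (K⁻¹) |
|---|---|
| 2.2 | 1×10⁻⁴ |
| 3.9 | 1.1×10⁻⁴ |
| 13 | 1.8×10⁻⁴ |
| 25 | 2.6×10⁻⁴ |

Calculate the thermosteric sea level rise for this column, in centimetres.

Layer 1 at 25 °C → α = 2.6×10⁻⁴ K⁻¹
Layer 2 at 2.2 °C → α = 1×10⁻⁴ K⁻¹
2.6×10⁻⁴ × 57 × 1.5 = 0.02223 m
1×10⁻⁴ × 400 × 0.88 = 0.03520 m
Δh = 0.02223 + 0.03520 = 0.05743 m ≈ 5.7 cm

5.7 cm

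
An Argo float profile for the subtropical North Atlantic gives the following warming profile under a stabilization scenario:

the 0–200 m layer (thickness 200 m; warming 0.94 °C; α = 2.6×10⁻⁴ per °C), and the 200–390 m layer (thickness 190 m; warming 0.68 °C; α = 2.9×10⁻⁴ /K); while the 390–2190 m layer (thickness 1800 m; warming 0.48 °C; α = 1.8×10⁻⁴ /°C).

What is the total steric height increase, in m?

0.242 m

0–200 m: 2.6×10⁻⁴ × 0.94 × 200 = 0.04888 m
2.9×10⁻⁴ × 0.68 × 190 = 0.037468 m
1.8×10⁻⁴ × 0.48 × 1800 = 0.15552 m
Δh = 0.04888 + 0.037468 + 0.15552 = 0.241868 m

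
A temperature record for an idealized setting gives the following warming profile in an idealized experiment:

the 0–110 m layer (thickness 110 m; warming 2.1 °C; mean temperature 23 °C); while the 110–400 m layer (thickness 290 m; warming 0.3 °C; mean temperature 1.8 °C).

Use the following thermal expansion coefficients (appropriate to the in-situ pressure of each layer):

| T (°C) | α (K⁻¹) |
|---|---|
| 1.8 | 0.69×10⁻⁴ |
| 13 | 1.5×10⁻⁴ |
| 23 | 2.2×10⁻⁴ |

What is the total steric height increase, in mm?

56.8 mm

Layer 1 at 23 °C → α = 2.2×10⁻⁴ K⁻¹
Layer 2 at 1.8 °C → α = 0.69×10⁻⁴ K⁻¹
2.2×10⁻⁴ × 2.1 × 110 = 0.05082 m
110–400 m: 0.69×10⁻⁴ × 0.3 × 290 = 0.006003 m
Δh = 0.05082 + 0.006003 = 0.056823 m ≈ 56.8 mm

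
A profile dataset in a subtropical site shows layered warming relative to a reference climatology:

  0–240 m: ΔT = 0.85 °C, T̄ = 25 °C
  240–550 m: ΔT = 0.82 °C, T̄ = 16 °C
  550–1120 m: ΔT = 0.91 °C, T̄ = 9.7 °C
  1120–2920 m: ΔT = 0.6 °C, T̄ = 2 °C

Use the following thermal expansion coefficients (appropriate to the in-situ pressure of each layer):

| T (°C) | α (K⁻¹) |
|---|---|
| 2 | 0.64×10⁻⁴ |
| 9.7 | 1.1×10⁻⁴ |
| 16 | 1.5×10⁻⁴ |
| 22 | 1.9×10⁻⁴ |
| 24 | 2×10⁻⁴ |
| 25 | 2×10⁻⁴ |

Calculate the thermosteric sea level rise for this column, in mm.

205 mm of thermosteric rise

Layer 1 at 25 °C → α = 2×10⁻⁴ K⁻¹
Layer 2 at 16 °C → α = 1.5×10⁻⁴ K⁻¹
Layer 3 at 9.7 °C → α = 1.1×10⁻⁴ K⁻¹
Layer 4 at 2 °C → α = 0.64×10⁻⁴ K⁻¹
0.85 × 240 × 2×10⁻⁴ = 0.04080 m
310 × 1.5×10⁻⁴ × 0.82 = 0.03813 m
Layer 3: 0.91 × 1.1×10⁻⁴ × 570 = 0.057057 m
0.64×10⁻⁴ × 1800 × 0.6 = 0.06912 m
Δh = 0.04080 + 0.03813 + 0.057057 + 0.06912 = 0.205107 m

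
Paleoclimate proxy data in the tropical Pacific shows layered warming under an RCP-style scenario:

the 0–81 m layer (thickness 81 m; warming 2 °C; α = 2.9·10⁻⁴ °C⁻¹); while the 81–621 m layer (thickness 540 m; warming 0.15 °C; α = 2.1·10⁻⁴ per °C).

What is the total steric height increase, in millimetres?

64 mm

Layer 1: 2 × 81 × 2.9×10⁻⁴ = 0.04698 m
540 × 0.15 × 2.1×10⁻⁴ = 0.01701 m
Δh = 0.04698 + 0.01701 = 0.06399 m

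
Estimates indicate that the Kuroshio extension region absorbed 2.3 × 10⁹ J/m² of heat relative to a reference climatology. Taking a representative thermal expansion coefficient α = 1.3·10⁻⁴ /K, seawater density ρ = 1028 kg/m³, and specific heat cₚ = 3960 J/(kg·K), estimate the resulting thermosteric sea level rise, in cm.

Δh ≈ 7.34 cm

Δh = αQ/(ρcₚ) = 1.3×10⁻⁴ × 2.3×10⁹ / (1028 × 3960) ≈ 0.073448 m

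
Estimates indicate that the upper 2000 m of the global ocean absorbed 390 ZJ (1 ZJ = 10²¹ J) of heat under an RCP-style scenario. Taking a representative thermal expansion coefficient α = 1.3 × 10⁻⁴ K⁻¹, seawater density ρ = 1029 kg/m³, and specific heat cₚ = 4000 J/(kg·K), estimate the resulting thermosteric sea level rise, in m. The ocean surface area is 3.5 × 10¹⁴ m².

Per unit area: Q = 390×10²¹ / (3.5×10¹⁴) ≈ 1.114×10⁹ J/m²
Δh = αQ/(ρcₚ) = 1.3×10⁻⁴ × 1.114×10⁹ / (1029 × 4000) ≈ 0.035185 m

0.035 m of thermosteric rise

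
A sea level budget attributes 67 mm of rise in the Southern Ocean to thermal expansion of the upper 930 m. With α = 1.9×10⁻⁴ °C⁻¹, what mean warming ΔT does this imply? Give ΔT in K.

ΔT = Δh/(αH) = 0.067 / (1.9×10⁻⁴ × 930) ≈ 0.3792 K

ΔT ≈ 0.379 K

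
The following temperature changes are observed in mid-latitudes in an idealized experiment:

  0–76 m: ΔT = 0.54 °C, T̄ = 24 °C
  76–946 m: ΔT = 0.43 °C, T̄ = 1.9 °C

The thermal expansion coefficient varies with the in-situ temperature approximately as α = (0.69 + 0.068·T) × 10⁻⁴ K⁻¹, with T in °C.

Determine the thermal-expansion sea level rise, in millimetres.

Δh = 40 mm

Layer 1: α = (0.69 + 0.068×24)×10⁻⁴ = 2.322×10⁻⁴ K⁻¹
Layer 2: α = (0.69 + 0.068×1.9)×10⁻⁴ = 0.8192×10⁻⁴ K⁻¹
0–76 m: 0.54 × 2.322×10⁻⁴ × 76 = 0.009529488 m
76–946 m: 0.8192×10⁻⁴ × 0.43 × 870 = 0.030646272 m
Δh = 0.009529488 + 0.030646272 = 0.04017576 m ≈ 40 mm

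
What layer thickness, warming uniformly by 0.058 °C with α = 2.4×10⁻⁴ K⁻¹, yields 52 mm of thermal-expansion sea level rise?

H ≈ 3740 m

H = Δh/(αΔT) = 0.052 / (2.4×10⁻⁴ × 0.058) ≈ 3736 m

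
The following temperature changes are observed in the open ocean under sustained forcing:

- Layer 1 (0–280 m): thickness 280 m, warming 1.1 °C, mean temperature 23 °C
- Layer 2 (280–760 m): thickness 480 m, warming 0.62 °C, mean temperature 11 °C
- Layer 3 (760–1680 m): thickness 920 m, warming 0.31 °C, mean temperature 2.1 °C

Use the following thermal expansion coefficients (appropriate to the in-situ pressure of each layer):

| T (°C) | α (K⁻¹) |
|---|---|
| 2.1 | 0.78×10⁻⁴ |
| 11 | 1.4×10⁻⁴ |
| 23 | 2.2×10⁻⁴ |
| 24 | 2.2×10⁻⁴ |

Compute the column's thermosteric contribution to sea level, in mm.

Layer 1 at 23 °C → α = 2.2×10⁻⁴ K⁻¹
Layer 2 at 11 °C → α = 1.4×10⁻⁴ K⁻¹
Layer 3 at 2.1 °C → α = 0.78×10⁻⁴ K⁻¹
0–280 m: 2.2×10⁻⁴ × 280 × 1.1 = 0.06776 m
0.62 × 480 × 1.4×10⁻⁴ = 0.041664 m
920 × 0.31 × 0.78×10⁻⁴ = 0.0222456 m
Δh = 0.06776 + 0.041664 + 0.0222456 = 0.1316696 m

Δh ≈ 132 mm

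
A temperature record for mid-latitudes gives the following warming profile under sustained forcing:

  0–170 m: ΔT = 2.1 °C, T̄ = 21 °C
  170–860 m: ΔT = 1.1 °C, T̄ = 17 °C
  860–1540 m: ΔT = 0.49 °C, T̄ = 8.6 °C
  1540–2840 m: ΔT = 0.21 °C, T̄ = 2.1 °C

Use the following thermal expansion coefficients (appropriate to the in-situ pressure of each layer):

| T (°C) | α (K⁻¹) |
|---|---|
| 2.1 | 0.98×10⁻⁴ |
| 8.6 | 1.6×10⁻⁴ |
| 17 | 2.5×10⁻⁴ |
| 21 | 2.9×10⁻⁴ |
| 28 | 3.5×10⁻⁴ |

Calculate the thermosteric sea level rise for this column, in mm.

Layer 1 at 21 °C → α = 2.9×10⁻⁴ K⁻¹
Layer 2 at 17 °C → α = 2.5×10⁻⁴ K⁻¹
Layer 3 at 8.6 °C → α = 1.6×10⁻⁴ K⁻¹
Layer 4 at 2.1 °C → α = 0.98×10⁻⁴ K⁻¹
0–170 m: 2.1 × 2.9×10⁻⁴ × 170 = 0.10353 m
170–860 m: 2.5×10⁻⁴ × 1.1 × 690 = 0.18975 m
Layer 3: 1.6×10⁻⁴ × 0.49 × 680 = 0.053312 m
Layer 4: 0.21 × 1300 × 0.98×10⁻⁴ = 0.026754 m
Δh = 0.10353 + 0.18975 + 0.053312 + 0.026754 = 0.373346 m

373 mm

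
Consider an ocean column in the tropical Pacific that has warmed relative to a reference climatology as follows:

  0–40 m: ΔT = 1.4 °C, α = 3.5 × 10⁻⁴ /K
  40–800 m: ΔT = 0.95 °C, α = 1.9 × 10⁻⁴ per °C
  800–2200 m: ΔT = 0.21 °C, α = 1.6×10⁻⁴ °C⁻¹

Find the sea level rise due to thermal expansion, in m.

about 0.20 m

Layer 1: 40 × 3.5×10⁻⁴ × 1.4 = 0.01960 m
0.95 × 1.9×10⁻⁴ × 760 = 0.13718 m
Layer 3: 1400 × 0.21 × 1.6×10⁻⁴ = 0.04704 m
Δh = 0.01960 + 0.13718 + 0.04704 = 0.20382 m ≈ 0.20 m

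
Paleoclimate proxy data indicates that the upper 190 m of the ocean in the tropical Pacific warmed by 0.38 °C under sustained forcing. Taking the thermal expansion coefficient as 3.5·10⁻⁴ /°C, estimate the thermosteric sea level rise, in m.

about 0.0253 m

Δh = αΔT·H = 3.5×10⁻⁴ × 0.38 × 190 = 0.02527 m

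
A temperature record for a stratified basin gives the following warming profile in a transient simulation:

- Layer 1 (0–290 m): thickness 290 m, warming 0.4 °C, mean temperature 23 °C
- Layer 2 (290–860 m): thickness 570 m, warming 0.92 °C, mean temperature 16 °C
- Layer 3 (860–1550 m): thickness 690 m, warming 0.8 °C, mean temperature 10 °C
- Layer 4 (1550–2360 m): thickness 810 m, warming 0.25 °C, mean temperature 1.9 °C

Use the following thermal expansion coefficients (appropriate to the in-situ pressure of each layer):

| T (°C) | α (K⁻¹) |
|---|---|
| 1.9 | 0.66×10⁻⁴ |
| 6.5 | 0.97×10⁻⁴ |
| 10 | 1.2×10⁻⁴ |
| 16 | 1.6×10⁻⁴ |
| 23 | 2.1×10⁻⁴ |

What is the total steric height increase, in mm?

188 mm

Layer 1 at 23 °C → α = 2.1×10⁻⁴ K⁻¹
Layer 2 at 16 °C → α = 1.6×10⁻⁴ K⁻¹
Layer 3 at 10 °C → α = 1.2×10⁻⁴ K⁻¹
Layer 4 at 1.9 °C → α = 0.66×10⁻⁴ K⁻¹
0–290 m: 0.4 × 290 × 2.1×10⁻⁴ = 0.02436 m
Layer 2: 1.6×10⁻⁴ × 570 × 0.92 = 0.083904 m
Layer 3: 1.2×10⁻⁴ × 0.8 × 690 = 0.06624 m
1550–2360 m: 0.66×10⁻⁴ × 0.25 × 810 = 0.013365 m
Δh = 0.02436 + 0.083904 + 0.06624 + 0.013365 = 0.187869 m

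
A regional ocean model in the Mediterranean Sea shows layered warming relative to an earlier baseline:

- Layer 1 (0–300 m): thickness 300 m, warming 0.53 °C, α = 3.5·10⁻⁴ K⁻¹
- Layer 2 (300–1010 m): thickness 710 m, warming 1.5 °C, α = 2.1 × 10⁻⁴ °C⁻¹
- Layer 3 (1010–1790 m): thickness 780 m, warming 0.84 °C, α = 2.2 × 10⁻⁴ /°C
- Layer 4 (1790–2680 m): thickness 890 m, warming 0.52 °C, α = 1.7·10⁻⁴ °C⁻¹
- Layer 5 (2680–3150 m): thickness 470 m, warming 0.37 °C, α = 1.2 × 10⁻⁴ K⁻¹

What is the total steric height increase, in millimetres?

0.53 × 300 × 3.5×10⁻⁴ = 0.05565 m
Layer 2: 2.1×10⁻⁴ × 710 × 1.5 = 0.22365 m
780 × 2.2×10⁻⁴ × 0.84 = 0.144144 m
0.52 × 890 × 1.7×10⁻⁴ = 0.078676 m
0.37 × 1.2×10⁻⁴ × 470 = 0.020868 m
Δh = 0.05565 + 0.22365 + 0.144144 + 0.078676 + 0.020868 = 0.522988 m

Δh ≈ 523 mm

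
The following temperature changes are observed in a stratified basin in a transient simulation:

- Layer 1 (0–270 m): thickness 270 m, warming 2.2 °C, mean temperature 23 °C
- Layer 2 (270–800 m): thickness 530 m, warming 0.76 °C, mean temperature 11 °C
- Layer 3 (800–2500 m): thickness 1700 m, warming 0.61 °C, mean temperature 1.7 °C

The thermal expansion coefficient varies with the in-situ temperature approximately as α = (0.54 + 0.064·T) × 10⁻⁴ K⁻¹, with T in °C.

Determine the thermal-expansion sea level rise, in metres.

Layer 1: α = (0.54 + 0.064×23)×10⁻⁴ = 2.012×10⁻⁴ K⁻¹
Layer 2: α = (0.54 + 0.064×11)×10⁻⁴ = 1.244×10⁻⁴ K⁻¹
Layer 3: α = (0.54 + 0.064×1.7)×10⁻⁴ = 0.6488×10⁻⁴ K⁻¹
Layer 1: 2.012×10⁻⁴ × 2.2 × 270 = 0.1195128 m
Layer 2: 0.76 × 530 × 1.244×10⁻⁴ = 0.05010832 m
0.61 × 0.6488×10⁻⁴ × 1700 = 0.06728056 m
Δh = 0.1195128 + 0.05010832 + 0.06728056 = 0.23690168 m

about 0.24 m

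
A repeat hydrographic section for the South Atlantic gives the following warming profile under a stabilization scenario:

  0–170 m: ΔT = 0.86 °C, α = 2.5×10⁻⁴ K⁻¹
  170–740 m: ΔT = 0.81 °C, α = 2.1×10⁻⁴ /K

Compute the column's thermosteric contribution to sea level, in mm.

0–170 m: 2.5×10⁻⁴ × 170 × 0.86 = 0.03655 m
Layer 2: 0.81 × 570 × 2.1×10⁻⁴ = 0.096957 m
Δh = 0.03655 + 0.096957 = 0.133507 m

Δh = 130 mm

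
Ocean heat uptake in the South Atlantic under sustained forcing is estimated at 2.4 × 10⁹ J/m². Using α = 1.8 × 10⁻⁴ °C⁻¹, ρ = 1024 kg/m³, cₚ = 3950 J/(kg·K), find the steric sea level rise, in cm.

Δh = αQ/(ρcₚ) = 1.8×10⁻⁴ × 2.4×10⁹ / (1024 × 3950) ≈ 0.10680 m

10.7 cm of thermosteric rise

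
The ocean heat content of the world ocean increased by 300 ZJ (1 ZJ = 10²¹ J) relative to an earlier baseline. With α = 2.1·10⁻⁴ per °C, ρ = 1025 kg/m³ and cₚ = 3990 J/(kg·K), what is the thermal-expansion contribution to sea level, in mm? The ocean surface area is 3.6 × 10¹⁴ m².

42.8 mm of thermosteric rise

Per unit area: Q = 300×10²¹ / (3.6×10¹⁴) ≈ 8.333×10⁸ J/m²
Δh = αQ/(ρcₚ) = 2.1×10⁻⁴ × 8.333×10⁸ / (1025 × 3990) ≈ 0.042788 m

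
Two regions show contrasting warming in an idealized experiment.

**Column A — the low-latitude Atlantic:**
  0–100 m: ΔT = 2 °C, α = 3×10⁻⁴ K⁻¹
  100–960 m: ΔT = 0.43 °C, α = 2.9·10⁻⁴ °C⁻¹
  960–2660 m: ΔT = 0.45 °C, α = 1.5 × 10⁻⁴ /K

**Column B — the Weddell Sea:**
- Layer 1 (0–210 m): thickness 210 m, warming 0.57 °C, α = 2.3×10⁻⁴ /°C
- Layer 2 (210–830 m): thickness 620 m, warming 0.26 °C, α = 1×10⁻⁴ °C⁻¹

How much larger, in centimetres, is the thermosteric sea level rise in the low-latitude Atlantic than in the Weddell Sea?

23.8 cm

A Layer 1: 2 × 3×10⁻⁴ × 100 = 0.06000 m
A Layer 2: 860 × 0.43 × 2.9×10⁻⁴ = 0.107242 m
A 960–2660 m: 1700 × 1.5×10⁻⁴ × 0.45 = 0.11475 m
A total: 0.281992 m
B 0–210 m: 210 × 0.57 × 2.3×10⁻⁴ = 0.027531 m
B 210–830 m: 620 × 1×10⁻⁴ × 0.26 = 0.01612 m
B total: 0.043651 m
Difference: 0.281992 − 0.043651 = 0.238341 m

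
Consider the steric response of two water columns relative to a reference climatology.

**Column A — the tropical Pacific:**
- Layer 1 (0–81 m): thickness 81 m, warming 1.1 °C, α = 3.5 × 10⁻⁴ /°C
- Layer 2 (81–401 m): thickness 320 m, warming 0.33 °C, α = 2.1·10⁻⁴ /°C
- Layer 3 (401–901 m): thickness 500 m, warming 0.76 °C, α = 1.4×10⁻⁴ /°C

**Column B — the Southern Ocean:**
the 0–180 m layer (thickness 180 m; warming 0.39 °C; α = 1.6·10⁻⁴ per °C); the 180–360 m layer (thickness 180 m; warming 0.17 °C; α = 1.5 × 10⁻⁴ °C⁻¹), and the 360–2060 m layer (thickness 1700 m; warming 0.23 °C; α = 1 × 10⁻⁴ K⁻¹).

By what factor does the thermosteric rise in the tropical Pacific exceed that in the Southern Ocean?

A Layer 1: 81 × 3.5×10⁻⁴ × 1.1 = 0.031185 m
A Layer 2: 2.1×10⁻⁴ × 0.33 × 320 = 0.022176 m
A Layer 3: 0.76 × 1.4×10⁻⁴ × 500 = 0.05320 m
A total: 0.106561 m
B 0–180 m: 0.39 × 180 × 1.6×10⁻⁴ = 0.011232 m
B 180–360 m: 180 × 0.17 × 1.5×10⁻⁴ = 0.00459 m
B Layer 3: 1700 × 0.23 × 1×10⁻⁴ = 0.03910 m
B total: 0.054922 m
Ratio: 0.106561 / 0.054922 ≈ 1.940

a factor of 1.9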